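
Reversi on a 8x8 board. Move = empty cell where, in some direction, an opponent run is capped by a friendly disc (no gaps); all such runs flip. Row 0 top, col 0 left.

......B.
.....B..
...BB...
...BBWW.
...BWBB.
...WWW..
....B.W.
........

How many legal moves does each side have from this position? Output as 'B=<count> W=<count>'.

-- B to move --
(2,5): flips 1 -> legal
(2,6): flips 1 -> legal
(2,7): flips 1 -> legal
(3,7): flips 2 -> legal
(4,2): flips 1 -> legal
(4,7): no bracket -> illegal
(5,2): no bracket -> illegal
(5,6): no bracket -> illegal
(5,7): no bracket -> illegal
(6,2): no bracket -> illegal
(6,3): flips 2 -> legal
(6,5): flips 2 -> legal
(6,7): no bracket -> illegal
(7,5): no bracket -> illegal
(7,6): no bracket -> illegal
(7,7): flips 3 -> legal
B mobility = 8
-- W to move --
(0,4): no bracket -> illegal
(0,5): no bracket -> illegal
(0,7): no bracket -> illegal
(1,2): no bracket -> illegal
(1,3): flips 4 -> legal
(1,4): flips 2 -> legal
(1,6): no bracket -> illegal
(1,7): no bracket -> illegal
(2,2): flips 1 -> legal
(2,5): no bracket -> illegal
(2,6): no bracket -> illegal
(3,2): flips 3 -> legal
(3,7): flips 1 -> legal
(4,2): flips 1 -> legal
(4,7): flips 2 -> legal
(5,2): no bracket -> illegal
(5,6): flips 1 -> legal
(5,7): flips 1 -> legal
(6,3): no bracket -> illegal
(6,5): no bracket -> illegal
(7,3): flips 1 -> legal
(7,4): flips 1 -> legal
(7,5): flips 1 -> legal
W mobility = 12

Answer: B=8 W=12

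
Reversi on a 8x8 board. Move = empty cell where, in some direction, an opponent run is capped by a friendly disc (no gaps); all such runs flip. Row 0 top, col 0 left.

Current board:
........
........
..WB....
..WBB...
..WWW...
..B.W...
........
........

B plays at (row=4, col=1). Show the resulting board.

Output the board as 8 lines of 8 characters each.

Place B at (4,1); scan 8 dirs for brackets.
Dir NW: first cell '.' (not opp) -> no flip
Dir N: first cell '.' (not opp) -> no flip
Dir NE: opp run (3,2) capped by B -> flip
Dir W: first cell '.' (not opp) -> no flip
Dir E: opp run (4,2) (4,3) (4,4), next='.' -> no flip
Dir SW: first cell '.' (not opp) -> no flip
Dir S: first cell '.' (not opp) -> no flip
Dir SE: first cell 'B' (not opp) -> no flip
All flips: (3,2)

Answer: ........
........
..WB....
..BBB...
.BWWW...
..B.W...
........
........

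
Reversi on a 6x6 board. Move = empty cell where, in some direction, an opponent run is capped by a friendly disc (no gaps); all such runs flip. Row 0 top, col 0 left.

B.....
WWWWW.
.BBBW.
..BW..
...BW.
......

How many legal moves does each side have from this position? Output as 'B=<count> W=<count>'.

Answer: B=10 W=8

Derivation:
-- B to move --
(0,1): flips 2 -> legal
(0,2): flips 1 -> legal
(0,3): flips 2 -> legal
(0,4): flips 1 -> legal
(0,5): flips 1 -> legal
(1,5): no bracket -> illegal
(2,0): flips 1 -> legal
(2,5): flips 1 -> legal
(3,4): flips 1 -> legal
(3,5): no bracket -> illegal
(4,2): no bracket -> illegal
(4,5): flips 1 -> legal
(5,3): no bracket -> illegal
(5,4): no bracket -> illegal
(5,5): flips 2 -> legal
B mobility = 10
-- W to move --
(0,1): no bracket -> illegal
(2,0): flips 3 -> legal
(3,0): flips 1 -> legal
(3,1): flips 3 -> legal
(3,4): flips 1 -> legal
(4,1): flips 2 -> legal
(4,2): flips 3 -> legal
(5,2): no bracket -> illegal
(5,3): flips 1 -> legal
(5,4): flips 3 -> legal
W mobility = 8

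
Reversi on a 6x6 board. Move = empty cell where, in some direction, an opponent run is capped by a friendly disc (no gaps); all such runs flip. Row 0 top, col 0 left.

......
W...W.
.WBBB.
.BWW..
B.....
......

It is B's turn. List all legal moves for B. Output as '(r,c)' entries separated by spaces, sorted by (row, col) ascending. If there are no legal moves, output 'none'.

(0,0): no bracket -> illegal
(0,1): no bracket -> illegal
(0,3): no bracket -> illegal
(0,4): flips 1 -> legal
(0,5): flips 1 -> legal
(1,1): flips 1 -> legal
(1,2): no bracket -> illegal
(1,3): no bracket -> illegal
(1,5): no bracket -> illegal
(2,0): flips 1 -> legal
(2,5): no bracket -> illegal
(3,0): no bracket -> illegal
(3,4): flips 2 -> legal
(4,1): flips 1 -> legal
(4,2): flips 2 -> legal
(4,3): flips 1 -> legal
(4,4): flips 1 -> legal

Answer: (0,4) (0,5) (1,1) (2,0) (3,4) (4,1) (4,2) (4,3) (4,4)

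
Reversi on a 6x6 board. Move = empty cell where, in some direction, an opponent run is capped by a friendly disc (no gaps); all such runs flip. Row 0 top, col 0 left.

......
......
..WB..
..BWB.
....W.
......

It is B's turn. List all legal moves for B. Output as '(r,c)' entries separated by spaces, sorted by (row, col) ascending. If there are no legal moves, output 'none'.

Answer: (1,2) (2,1) (4,3) (5,4)

Derivation:
(1,1): no bracket -> illegal
(1,2): flips 1 -> legal
(1,3): no bracket -> illegal
(2,1): flips 1 -> legal
(2,4): no bracket -> illegal
(3,1): no bracket -> illegal
(3,5): no bracket -> illegal
(4,2): no bracket -> illegal
(4,3): flips 1 -> legal
(4,5): no bracket -> illegal
(5,3): no bracket -> illegal
(5,4): flips 1 -> legal
(5,5): no bracket -> illegal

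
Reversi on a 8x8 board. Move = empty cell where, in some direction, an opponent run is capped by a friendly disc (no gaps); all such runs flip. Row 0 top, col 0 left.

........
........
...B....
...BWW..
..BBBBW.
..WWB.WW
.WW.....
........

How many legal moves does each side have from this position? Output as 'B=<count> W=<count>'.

Answer: B=12 W=7

Derivation:
-- B to move --
(2,4): flips 1 -> legal
(2,5): flips 2 -> legal
(2,6): flips 1 -> legal
(3,6): flips 2 -> legal
(3,7): no bracket -> illegal
(4,1): no bracket -> illegal
(4,7): flips 1 -> legal
(5,0): no bracket -> illegal
(5,1): flips 2 -> legal
(5,5): no bracket -> illegal
(6,0): no bracket -> illegal
(6,3): flips 1 -> legal
(6,4): flips 1 -> legal
(6,5): no bracket -> illegal
(6,6): no bracket -> illegal
(6,7): flips 1 -> legal
(7,0): flips 2 -> legal
(7,1): flips 2 -> legal
(7,2): flips 2 -> legal
(7,3): no bracket -> illegal
B mobility = 12
-- W to move --
(1,2): flips 1 -> legal
(1,3): flips 3 -> legal
(1,4): no bracket -> illegal
(2,2): no bracket -> illegal
(2,4): no bracket -> illegal
(3,1): flips 1 -> legal
(3,2): flips 2 -> legal
(3,6): no bracket -> illegal
(4,1): flips 4 -> legal
(5,1): no bracket -> illegal
(5,5): flips 2 -> legal
(6,3): no bracket -> illegal
(6,4): flips 2 -> legal
(6,5): no bracket -> illegal
W mobility = 7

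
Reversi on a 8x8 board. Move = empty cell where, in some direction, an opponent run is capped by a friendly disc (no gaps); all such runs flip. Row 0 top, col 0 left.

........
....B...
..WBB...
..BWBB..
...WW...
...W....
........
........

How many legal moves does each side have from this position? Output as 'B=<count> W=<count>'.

Answer: B=7 W=9

Derivation:
-- B to move --
(1,1): no bracket -> illegal
(1,2): flips 1 -> legal
(1,3): no bracket -> illegal
(2,1): flips 1 -> legal
(3,1): no bracket -> illegal
(4,2): flips 1 -> legal
(4,5): no bracket -> illegal
(5,2): flips 1 -> legal
(5,4): flips 2 -> legal
(5,5): no bracket -> illegal
(6,2): flips 2 -> legal
(6,3): flips 3 -> legal
(6,4): no bracket -> illegal
B mobility = 7
-- W to move --
(0,3): no bracket -> illegal
(0,4): flips 3 -> legal
(0,5): no bracket -> illegal
(1,2): no bracket -> illegal
(1,3): flips 1 -> legal
(1,5): flips 1 -> legal
(2,1): flips 1 -> legal
(2,5): flips 3 -> legal
(2,6): flips 1 -> legal
(3,1): flips 1 -> legal
(3,6): flips 2 -> legal
(4,1): no bracket -> illegal
(4,2): flips 1 -> legal
(4,5): no bracket -> illegal
(4,6): no bracket -> illegal
W mobility = 9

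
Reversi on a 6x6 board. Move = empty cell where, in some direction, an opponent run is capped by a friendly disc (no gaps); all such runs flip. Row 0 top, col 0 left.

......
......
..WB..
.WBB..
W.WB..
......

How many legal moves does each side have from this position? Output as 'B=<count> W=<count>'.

Answer: B=7 W=3

Derivation:
-- B to move --
(1,1): flips 1 -> legal
(1,2): flips 1 -> legal
(1,3): no bracket -> illegal
(2,0): no bracket -> illegal
(2,1): flips 1 -> legal
(3,0): flips 1 -> legal
(4,1): flips 1 -> legal
(5,0): no bracket -> illegal
(5,1): flips 1 -> legal
(5,2): flips 1 -> legal
(5,3): no bracket -> illegal
B mobility = 7
-- W to move --
(1,2): no bracket -> illegal
(1,3): no bracket -> illegal
(1,4): no bracket -> illegal
(2,1): no bracket -> illegal
(2,4): flips 2 -> legal
(3,4): flips 2 -> legal
(4,1): no bracket -> illegal
(4,4): flips 2 -> legal
(5,2): no bracket -> illegal
(5,3): no bracket -> illegal
(5,4): no bracket -> illegal
W mobility = 3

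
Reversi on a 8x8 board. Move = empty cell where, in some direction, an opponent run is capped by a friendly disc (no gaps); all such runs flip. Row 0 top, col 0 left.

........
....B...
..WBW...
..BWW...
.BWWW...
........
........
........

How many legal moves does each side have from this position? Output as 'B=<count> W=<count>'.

-- B to move --
(1,1): no bracket -> illegal
(1,2): flips 1 -> legal
(1,3): no bracket -> illegal
(1,5): no bracket -> illegal
(2,1): flips 1 -> legal
(2,5): flips 1 -> legal
(3,1): no bracket -> illegal
(3,5): flips 2 -> legal
(4,5): flips 4 -> legal
(5,1): no bracket -> illegal
(5,2): flips 1 -> legal
(5,3): flips 2 -> legal
(5,4): flips 4 -> legal
(5,5): no bracket -> illegal
B mobility = 8
-- W to move --
(0,3): no bracket -> illegal
(0,4): flips 1 -> legal
(0,5): no bracket -> illegal
(1,2): flips 1 -> legal
(1,3): flips 1 -> legal
(1,5): no bracket -> illegal
(2,1): flips 1 -> legal
(2,5): no bracket -> illegal
(3,0): no bracket -> illegal
(3,1): flips 1 -> legal
(4,0): flips 1 -> legal
(5,0): no bracket -> illegal
(5,1): no bracket -> illegal
(5,2): no bracket -> illegal
W mobility = 6

Answer: B=8 W=6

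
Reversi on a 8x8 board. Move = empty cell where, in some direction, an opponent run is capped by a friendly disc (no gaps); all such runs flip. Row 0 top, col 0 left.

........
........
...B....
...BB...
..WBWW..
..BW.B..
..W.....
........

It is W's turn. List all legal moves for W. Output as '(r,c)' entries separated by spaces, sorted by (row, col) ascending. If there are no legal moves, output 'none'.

(1,2): flips 2 -> legal
(1,3): flips 3 -> legal
(1,4): no bracket -> illegal
(2,2): flips 1 -> legal
(2,4): flips 2 -> legal
(2,5): no bracket -> illegal
(3,2): no bracket -> illegal
(3,5): no bracket -> illegal
(4,1): no bracket -> illegal
(4,6): no bracket -> illegal
(5,1): flips 1 -> legal
(5,4): no bracket -> illegal
(5,6): no bracket -> illegal
(6,1): no bracket -> illegal
(6,3): no bracket -> illegal
(6,4): no bracket -> illegal
(6,5): flips 1 -> legal
(6,6): flips 1 -> legal

Answer: (1,2) (1,3) (2,2) (2,4) (5,1) (6,5) (6,6)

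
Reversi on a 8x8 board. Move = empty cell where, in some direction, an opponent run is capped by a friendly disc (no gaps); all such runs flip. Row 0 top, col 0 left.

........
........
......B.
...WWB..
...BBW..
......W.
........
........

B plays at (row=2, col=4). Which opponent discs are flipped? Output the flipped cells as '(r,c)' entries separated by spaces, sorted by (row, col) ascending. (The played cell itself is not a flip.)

Dir NW: first cell '.' (not opp) -> no flip
Dir N: first cell '.' (not opp) -> no flip
Dir NE: first cell '.' (not opp) -> no flip
Dir W: first cell '.' (not opp) -> no flip
Dir E: first cell '.' (not opp) -> no flip
Dir SW: opp run (3,3), next='.' -> no flip
Dir S: opp run (3,4) capped by B -> flip
Dir SE: first cell 'B' (not opp) -> no flip

Answer: (3,4)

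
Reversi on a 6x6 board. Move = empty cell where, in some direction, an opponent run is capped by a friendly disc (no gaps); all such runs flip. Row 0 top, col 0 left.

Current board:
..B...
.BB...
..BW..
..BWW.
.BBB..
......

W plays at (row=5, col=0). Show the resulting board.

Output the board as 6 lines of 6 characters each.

Place W at (5,0); scan 8 dirs for brackets.
Dir NW: edge -> no flip
Dir N: first cell '.' (not opp) -> no flip
Dir NE: opp run (4,1) (3,2) capped by W -> flip
Dir W: edge -> no flip
Dir E: first cell '.' (not opp) -> no flip
Dir SW: edge -> no flip
Dir S: edge -> no flip
Dir SE: edge -> no flip
All flips: (3,2) (4,1)

Answer: ..B...
.BB...
..BW..
..WWW.
.WBB..
W.....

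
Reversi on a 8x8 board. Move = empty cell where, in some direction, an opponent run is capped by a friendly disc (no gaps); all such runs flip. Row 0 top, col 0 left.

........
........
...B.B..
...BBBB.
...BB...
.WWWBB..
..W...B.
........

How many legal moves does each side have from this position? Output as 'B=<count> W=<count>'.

Answer: B=4 W=4

Derivation:
-- B to move --
(4,0): no bracket -> illegal
(4,1): no bracket -> illegal
(4,2): no bracket -> illegal
(5,0): flips 3 -> legal
(6,0): no bracket -> illegal
(6,1): flips 1 -> legal
(6,3): flips 1 -> legal
(6,4): no bracket -> illegal
(7,1): flips 2 -> legal
(7,2): no bracket -> illegal
(7,3): no bracket -> illegal
B mobility = 4
-- W to move --
(1,2): no bracket -> illegal
(1,3): flips 3 -> legal
(1,4): no bracket -> illegal
(1,5): no bracket -> illegal
(1,6): flips 3 -> legal
(2,2): no bracket -> illegal
(2,4): no bracket -> illegal
(2,6): flips 2 -> legal
(2,7): no bracket -> illegal
(3,2): no bracket -> illegal
(3,7): no bracket -> illegal
(4,2): no bracket -> illegal
(4,5): no bracket -> illegal
(4,6): no bracket -> illegal
(4,7): no bracket -> illegal
(5,6): flips 2 -> legal
(5,7): no bracket -> illegal
(6,3): no bracket -> illegal
(6,4): no bracket -> illegal
(6,5): no bracket -> illegal
(6,7): no bracket -> illegal
(7,5): no bracket -> illegal
(7,6): no bracket -> illegal
(7,7): no bracket -> illegal
W mobility = 4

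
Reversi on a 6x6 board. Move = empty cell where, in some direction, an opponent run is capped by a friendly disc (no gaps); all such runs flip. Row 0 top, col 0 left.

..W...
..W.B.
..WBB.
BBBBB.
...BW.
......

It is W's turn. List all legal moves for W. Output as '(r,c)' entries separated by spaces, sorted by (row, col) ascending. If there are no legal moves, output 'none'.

(0,3): no bracket -> illegal
(0,4): flips 3 -> legal
(0,5): no bracket -> illegal
(1,3): no bracket -> illegal
(1,5): no bracket -> illegal
(2,0): no bracket -> illegal
(2,1): no bracket -> illegal
(2,5): flips 2 -> legal
(3,5): no bracket -> illegal
(4,0): flips 1 -> legal
(4,1): no bracket -> illegal
(4,2): flips 2 -> legal
(4,5): flips 2 -> legal
(5,2): no bracket -> illegal
(5,3): no bracket -> illegal
(5,4): no bracket -> illegal

Answer: (0,4) (2,5) (4,0) (4,2) (4,5)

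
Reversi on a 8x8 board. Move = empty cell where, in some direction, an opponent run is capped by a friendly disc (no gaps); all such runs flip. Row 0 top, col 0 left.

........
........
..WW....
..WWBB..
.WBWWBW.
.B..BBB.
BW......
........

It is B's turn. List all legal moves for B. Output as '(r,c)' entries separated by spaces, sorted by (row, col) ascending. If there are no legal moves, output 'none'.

(1,1): flips 3 -> legal
(1,2): flips 3 -> legal
(1,3): no bracket -> illegal
(1,4): no bracket -> illegal
(2,1): flips 2 -> legal
(2,4): flips 1 -> legal
(3,0): no bracket -> illegal
(3,1): flips 3 -> legal
(3,6): flips 1 -> legal
(3,7): flips 1 -> legal
(4,0): flips 1 -> legal
(4,7): flips 1 -> legal
(5,0): no bracket -> illegal
(5,2): flips 1 -> legal
(5,3): flips 1 -> legal
(5,7): flips 1 -> legal
(6,2): flips 1 -> legal
(7,0): no bracket -> illegal
(7,1): flips 1 -> legal
(7,2): no bracket -> illegal

Answer: (1,1) (1,2) (2,1) (2,4) (3,1) (3,6) (3,7) (4,0) (4,7) (5,2) (5,3) (5,7) (6,2) (7,1)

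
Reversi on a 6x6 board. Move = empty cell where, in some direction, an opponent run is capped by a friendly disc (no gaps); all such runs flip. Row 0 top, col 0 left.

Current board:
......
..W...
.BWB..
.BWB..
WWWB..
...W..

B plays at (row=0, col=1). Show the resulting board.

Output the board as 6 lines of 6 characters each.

Place B at (0,1); scan 8 dirs for brackets.
Dir NW: edge -> no flip
Dir N: edge -> no flip
Dir NE: edge -> no flip
Dir W: first cell '.' (not opp) -> no flip
Dir E: first cell '.' (not opp) -> no flip
Dir SW: first cell '.' (not opp) -> no flip
Dir S: first cell '.' (not opp) -> no flip
Dir SE: opp run (1,2) capped by B -> flip
All flips: (1,2)

Answer: .B....
..B...
.BWB..
.BWB..
WWWB..
...W..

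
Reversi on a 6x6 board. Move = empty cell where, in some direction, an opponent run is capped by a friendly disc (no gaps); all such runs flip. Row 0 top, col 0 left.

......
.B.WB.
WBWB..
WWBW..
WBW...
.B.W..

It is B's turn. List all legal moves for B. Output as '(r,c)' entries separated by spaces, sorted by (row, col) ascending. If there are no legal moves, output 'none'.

Answer: (0,3) (1,2) (2,4) (3,4) (4,3) (4,4) (5,2)

Derivation:
(0,2): no bracket -> illegal
(0,3): flips 1 -> legal
(0,4): no bracket -> illegal
(1,0): no bracket -> illegal
(1,2): flips 2 -> legal
(2,4): flips 2 -> legal
(3,4): flips 1 -> legal
(4,3): flips 2 -> legal
(4,4): flips 2 -> legal
(5,0): no bracket -> illegal
(5,2): flips 1 -> legal
(5,4): no bracket -> illegal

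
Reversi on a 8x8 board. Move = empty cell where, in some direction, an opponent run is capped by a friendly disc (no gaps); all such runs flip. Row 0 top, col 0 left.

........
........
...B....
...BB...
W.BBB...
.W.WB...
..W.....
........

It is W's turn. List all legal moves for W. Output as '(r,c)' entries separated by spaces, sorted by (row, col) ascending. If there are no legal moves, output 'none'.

Answer: (1,3) (2,4) (3,1) (3,5) (5,5)

Derivation:
(1,2): no bracket -> illegal
(1,3): flips 3 -> legal
(1,4): no bracket -> illegal
(2,2): no bracket -> illegal
(2,4): flips 2 -> legal
(2,5): no bracket -> illegal
(3,1): flips 1 -> legal
(3,2): no bracket -> illegal
(3,5): flips 1 -> legal
(4,1): no bracket -> illegal
(4,5): no bracket -> illegal
(5,2): no bracket -> illegal
(5,5): flips 1 -> legal
(6,3): no bracket -> illegal
(6,4): no bracket -> illegal
(6,5): no bracket -> illegal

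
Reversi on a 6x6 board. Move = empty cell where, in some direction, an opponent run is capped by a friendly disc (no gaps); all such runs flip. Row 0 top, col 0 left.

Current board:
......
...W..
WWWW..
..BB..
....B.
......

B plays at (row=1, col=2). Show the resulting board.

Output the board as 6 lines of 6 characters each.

Answer: ......
..BW..
WWBW..
..BB..
....B.
......

Derivation:
Place B at (1,2); scan 8 dirs for brackets.
Dir NW: first cell '.' (not opp) -> no flip
Dir N: first cell '.' (not opp) -> no flip
Dir NE: first cell '.' (not opp) -> no flip
Dir W: first cell '.' (not opp) -> no flip
Dir E: opp run (1,3), next='.' -> no flip
Dir SW: opp run (2,1), next='.' -> no flip
Dir S: opp run (2,2) capped by B -> flip
Dir SE: opp run (2,3), next='.' -> no flip
All flips: (2,2)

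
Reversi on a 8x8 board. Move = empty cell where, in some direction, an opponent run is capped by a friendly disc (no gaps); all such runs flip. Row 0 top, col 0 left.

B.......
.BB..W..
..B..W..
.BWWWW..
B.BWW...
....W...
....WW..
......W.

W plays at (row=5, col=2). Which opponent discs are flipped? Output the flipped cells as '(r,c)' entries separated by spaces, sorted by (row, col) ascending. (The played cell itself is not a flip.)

Answer: (4,2)

Derivation:
Dir NW: first cell '.' (not opp) -> no flip
Dir N: opp run (4,2) capped by W -> flip
Dir NE: first cell 'W' (not opp) -> no flip
Dir W: first cell '.' (not opp) -> no flip
Dir E: first cell '.' (not opp) -> no flip
Dir SW: first cell '.' (not opp) -> no flip
Dir S: first cell '.' (not opp) -> no flip
Dir SE: first cell '.' (not opp) -> no flip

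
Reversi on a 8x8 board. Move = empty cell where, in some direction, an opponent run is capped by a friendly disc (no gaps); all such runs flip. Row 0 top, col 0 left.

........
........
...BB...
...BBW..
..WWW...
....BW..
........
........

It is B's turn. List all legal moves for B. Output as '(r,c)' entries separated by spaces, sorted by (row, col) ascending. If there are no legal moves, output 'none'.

(2,5): no bracket -> illegal
(2,6): no bracket -> illegal
(3,1): no bracket -> illegal
(3,2): flips 1 -> legal
(3,6): flips 1 -> legal
(4,1): no bracket -> illegal
(4,5): no bracket -> illegal
(4,6): flips 1 -> legal
(5,1): flips 1 -> legal
(5,2): flips 1 -> legal
(5,3): flips 1 -> legal
(5,6): flips 1 -> legal
(6,4): no bracket -> illegal
(6,5): no bracket -> illegal
(6,6): flips 2 -> legal

Answer: (3,2) (3,6) (4,6) (5,1) (5,2) (5,3) (5,6) (6,6)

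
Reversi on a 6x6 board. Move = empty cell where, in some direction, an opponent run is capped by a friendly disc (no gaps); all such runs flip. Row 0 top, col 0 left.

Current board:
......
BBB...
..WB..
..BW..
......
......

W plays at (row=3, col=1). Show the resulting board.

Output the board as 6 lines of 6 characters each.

Answer: ......
BBB...
..WB..
.WWW..
......
......

Derivation:
Place W at (3,1); scan 8 dirs for brackets.
Dir NW: first cell '.' (not opp) -> no flip
Dir N: first cell '.' (not opp) -> no flip
Dir NE: first cell 'W' (not opp) -> no flip
Dir W: first cell '.' (not opp) -> no flip
Dir E: opp run (3,2) capped by W -> flip
Dir SW: first cell '.' (not opp) -> no flip
Dir S: first cell '.' (not opp) -> no flip
Dir SE: first cell '.' (not opp) -> no flip
All flips: (3,2)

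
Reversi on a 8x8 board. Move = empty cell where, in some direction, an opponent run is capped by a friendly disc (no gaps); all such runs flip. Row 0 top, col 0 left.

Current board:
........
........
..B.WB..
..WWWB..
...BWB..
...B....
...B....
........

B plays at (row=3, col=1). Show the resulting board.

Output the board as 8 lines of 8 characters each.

Place B at (3,1); scan 8 dirs for brackets.
Dir NW: first cell '.' (not opp) -> no flip
Dir N: first cell '.' (not opp) -> no flip
Dir NE: first cell 'B' (not opp) -> no flip
Dir W: first cell '.' (not opp) -> no flip
Dir E: opp run (3,2) (3,3) (3,4) capped by B -> flip
Dir SW: first cell '.' (not opp) -> no flip
Dir S: first cell '.' (not opp) -> no flip
Dir SE: first cell '.' (not opp) -> no flip
All flips: (3,2) (3,3) (3,4)

Answer: ........
........
..B.WB..
.BBBBB..
...BWB..
...B....
...B....
........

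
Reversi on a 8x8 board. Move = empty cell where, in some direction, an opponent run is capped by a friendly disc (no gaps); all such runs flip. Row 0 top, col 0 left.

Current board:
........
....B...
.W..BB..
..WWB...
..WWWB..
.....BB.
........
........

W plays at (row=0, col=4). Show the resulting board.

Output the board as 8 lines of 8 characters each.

Place W at (0,4); scan 8 dirs for brackets.
Dir NW: edge -> no flip
Dir N: edge -> no flip
Dir NE: edge -> no flip
Dir W: first cell '.' (not opp) -> no flip
Dir E: first cell '.' (not opp) -> no flip
Dir SW: first cell '.' (not opp) -> no flip
Dir S: opp run (1,4) (2,4) (3,4) capped by W -> flip
Dir SE: first cell '.' (not opp) -> no flip
All flips: (1,4) (2,4) (3,4)

Answer: ....W...
....W...
.W..WB..
..WWW...
..WWWB..
.....BB.
........
........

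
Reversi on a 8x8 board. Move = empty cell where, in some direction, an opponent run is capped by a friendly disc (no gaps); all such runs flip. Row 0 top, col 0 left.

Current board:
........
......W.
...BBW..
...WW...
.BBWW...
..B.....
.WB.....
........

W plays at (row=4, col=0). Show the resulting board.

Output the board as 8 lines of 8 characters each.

Place W at (4,0); scan 8 dirs for brackets.
Dir NW: edge -> no flip
Dir N: first cell '.' (not opp) -> no flip
Dir NE: first cell '.' (not opp) -> no flip
Dir W: edge -> no flip
Dir E: opp run (4,1) (4,2) capped by W -> flip
Dir SW: edge -> no flip
Dir S: first cell '.' (not opp) -> no flip
Dir SE: first cell '.' (not opp) -> no flip
All flips: (4,1) (4,2)

Answer: ........
......W.
...BBW..
...WW...
WWWWW...
..B.....
.WB.....
........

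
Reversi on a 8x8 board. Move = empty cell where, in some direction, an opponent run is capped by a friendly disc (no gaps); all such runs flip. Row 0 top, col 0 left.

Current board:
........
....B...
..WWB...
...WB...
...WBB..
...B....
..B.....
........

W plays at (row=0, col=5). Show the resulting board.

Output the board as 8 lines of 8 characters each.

Place W at (0,5); scan 8 dirs for brackets.
Dir NW: edge -> no flip
Dir N: edge -> no flip
Dir NE: edge -> no flip
Dir W: first cell '.' (not opp) -> no flip
Dir E: first cell '.' (not opp) -> no flip
Dir SW: opp run (1,4) capped by W -> flip
Dir S: first cell '.' (not opp) -> no flip
Dir SE: first cell '.' (not opp) -> no flip
All flips: (1,4)

Answer: .....W..
....W...
..WWB...
...WB...
...WBB..
...B....
..B.....
........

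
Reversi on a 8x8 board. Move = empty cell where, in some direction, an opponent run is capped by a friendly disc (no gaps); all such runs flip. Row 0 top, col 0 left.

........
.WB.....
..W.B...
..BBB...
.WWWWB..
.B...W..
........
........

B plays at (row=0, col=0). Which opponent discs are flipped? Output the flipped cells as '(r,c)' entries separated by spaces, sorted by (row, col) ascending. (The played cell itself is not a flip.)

Answer: (1,1) (2,2)

Derivation:
Dir NW: edge -> no flip
Dir N: edge -> no flip
Dir NE: edge -> no flip
Dir W: edge -> no flip
Dir E: first cell '.' (not opp) -> no flip
Dir SW: edge -> no flip
Dir S: first cell '.' (not opp) -> no flip
Dir SE: opp run (1,1) (2,2) capped by B -> flip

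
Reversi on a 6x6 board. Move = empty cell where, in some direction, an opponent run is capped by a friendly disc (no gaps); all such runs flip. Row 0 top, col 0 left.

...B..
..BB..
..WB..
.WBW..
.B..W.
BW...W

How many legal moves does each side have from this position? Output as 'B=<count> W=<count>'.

-- B to move --
(1,1): no bracket -> illegal
(2,0): no bracket -> illegal
(2,1): flips 2 -> legal
(2,4): no bracket -> illegal
(3,0): flips 1 -> legal
(3,4): flips 1 -> legal
(3,5): no bracket -> illegal
(4,0): flips 2 -> legal
(4,2): no bracket -> illegal
(4,3): flips 1 -> legal
(4,5): no bracket -> illegal
(5,2): flips 1 -> legal
(5,3): no bracket -> illegal
(5,4): no bracket -> illegal
B mobility = 6
-- W to move --
(0,1): no bracket -> illegal
(0,2): flips 1 -> legal
(0,4): flips 1 -> legal
(1,1): no bracket -> illegal
(1,4): no bracket -> illegal
(2,1): no bracket -> illegal
(2,4): flips 1 -> legal
(3,0): no bracket -> illegal
(3,4): no bracket -> illegal
(4,0): no bracket -> illegal
(4,2): flips 1 -> legal
(4,3): no bracket -> illegal
(5,2): no bracket -> illegal
W mobility = 4

Answer: B=6 W=4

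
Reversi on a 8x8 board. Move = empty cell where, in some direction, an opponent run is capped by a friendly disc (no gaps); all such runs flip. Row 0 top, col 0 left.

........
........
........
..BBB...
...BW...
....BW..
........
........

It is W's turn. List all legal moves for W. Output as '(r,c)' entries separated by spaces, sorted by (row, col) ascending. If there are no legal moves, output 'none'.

(2,1): no bracket -> illegal
(2,2): flips 1 -> legal
(2,3): no bracket -> illegal
(2,4): flips 1 -> legal
(2,5): no bracket -> illegal
(3,1): no bracket -> illegal
(3,5): no bracket -> illegal
(4,1): no bracket -> illegal
(4,2): flips 1 -> legal
(4,5): no bracket -> illegal
(5,2): no bracket -> illegal
(5,3): flips 1 -> legal
(6,3): no bracket -> illegal
(6,4): flips 1 -> legal
(6,5): no bracket -> illegal

Answer: (2,2) (2,4) (4,2) (5,3) (6,4)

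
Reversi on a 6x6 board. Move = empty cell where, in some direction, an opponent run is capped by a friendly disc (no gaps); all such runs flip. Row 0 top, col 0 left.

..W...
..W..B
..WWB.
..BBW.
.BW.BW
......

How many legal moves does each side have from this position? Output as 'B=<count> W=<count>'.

Answer: B=8 W=8

Derivation:
-- B to move --
(0,1): no bracket -> illegal
(0,3): no bracket -> illegal
(1,1): flips 1 -> legal
(1,3): flips 1 -> legal
(1,4): flips 1 -> legal
(2,1): flips 2 -> legal
(2,5): no bracket -> illegal
(3,1): no bracket -> illegal
(3,5): flips 1 -> legal
(4,3): flips 1 -> legal
(5,1): flips 1 -> legal
(5,2): flips 1 -> legal
(5,3): no bracket -> illegal
(5,4): no bracket -> illegal
(5,5): no bracket -> illegal
B mobility = 8
-- W to move --
(0,4): no bracket -> illegal
(0,5): no bracket -> illegal
(1,3): no bracket -> illegal
(1,4): flips 1 -> legal
(2,1): no bracket -> illegal
(2,5): flips 1 -> legal
(3,0): no bracket -> illegal
(3,1): flips 2 -> legal
(3,5): no bracket -> illegal
(4,0): flips 1 -> legal
(4,3): flips 2 -> legal
(5,0): flips 2 -> legal
(5,1): no bracket -> illegal
(5,2): no bracket -> illegal
(5,3): no bracket -> illegal
(5,4): flips 1 -> legal
(5,5): flips 2 -> legal
W mobility = 8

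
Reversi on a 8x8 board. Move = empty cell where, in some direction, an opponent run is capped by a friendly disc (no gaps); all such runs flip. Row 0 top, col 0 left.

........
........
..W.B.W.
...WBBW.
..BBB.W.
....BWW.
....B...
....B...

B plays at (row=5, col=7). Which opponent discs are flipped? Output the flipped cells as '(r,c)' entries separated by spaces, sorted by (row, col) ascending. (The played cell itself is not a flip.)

Dir NW: opp run (4,6) capped by B -> flip
Dir N: first cell '.' (not opp) -> no flip
Dir NE: edge -> no flip
Dir W: opp run (5,6) (5,5) capped by B -> flip
Dir E: edge -> no flip
Dir SW: first cell '.' (not opp) -> no flip
Dir S: first cell '.' (not opp) -> no flip
Dir SE: edge -> no flip

Answer: (4,6) (5,5) (5,6)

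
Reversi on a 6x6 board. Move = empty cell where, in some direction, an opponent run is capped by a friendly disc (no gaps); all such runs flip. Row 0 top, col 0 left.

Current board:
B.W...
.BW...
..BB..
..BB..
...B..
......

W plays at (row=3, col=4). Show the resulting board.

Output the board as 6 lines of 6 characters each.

Answer: B.W...
.BW...
..BW..
..BBW.
...B..
......

Derivation:
Place W at (3,4); scan 8 dirs for brackets.
Dir NW: opp run (2,3) capped by W -> flip
Dir N: first cell '.' (not opp) -> no flip
Dir NE: first cell '.' (not opp) -> no flip
Dir W: opp run (3,3) (3,2), next='.' -> no flip
Dir E: first cell '.' (not opp) -> no flip
Dir SW: opp run (4,3), next='.' -> no flip
Dir S: first cell '.' (not opp) -> no flip
Dir SE: first cell '.' (not opp) -> no flip
All flips: (2,3)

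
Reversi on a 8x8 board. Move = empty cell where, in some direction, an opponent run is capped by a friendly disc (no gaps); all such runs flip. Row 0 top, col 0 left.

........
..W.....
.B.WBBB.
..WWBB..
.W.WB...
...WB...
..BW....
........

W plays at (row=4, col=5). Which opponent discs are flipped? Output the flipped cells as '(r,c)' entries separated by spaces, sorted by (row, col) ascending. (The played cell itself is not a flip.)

Dir NW: opp run (3,4) capped by W -> flip
Dir N: opp run (3,5) (2,5), next='.' -> no flip
Dir NE: first cell '.' (not opp) -> no flip
Dir W: opp run (4,4) capped by W -> flip
Dir E: first cell '.' (not opp) -> no flip
Dir SW: opp run (5,4) capped by W -> flip
Dir S: first cell '.' (not opp) -> no flip
Dir SE: first cell '.' (not opp) -> no flip

Answer: (3,4) (4,4) (5,4)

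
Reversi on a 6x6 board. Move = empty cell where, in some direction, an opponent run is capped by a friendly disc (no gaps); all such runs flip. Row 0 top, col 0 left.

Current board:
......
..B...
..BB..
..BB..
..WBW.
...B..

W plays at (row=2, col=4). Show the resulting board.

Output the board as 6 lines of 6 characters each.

Place W at (2,4); scan 8 dirs for brackets.
Dir NW: first cell '.' (not opp) -> no flip
Dir N: first cell '.' (not opp) -> no flip
Dir NE: first cell '.' (not opp) -> no flip
Dir W: opp run (2,3) (2,2), next='.' -> no flip
Dir E: first cell '.' (not opp) -> no flip
Dir SW: opp run (3,3) capped by W -> flip
Dir S: first cell '.' (not opp) -> no flip
Dir SE: first cell '.' (not opp) -> no flip
All flips: (3,3)

Answer: ......
..B...
..BBW.
..BW..
..WBW.
...B..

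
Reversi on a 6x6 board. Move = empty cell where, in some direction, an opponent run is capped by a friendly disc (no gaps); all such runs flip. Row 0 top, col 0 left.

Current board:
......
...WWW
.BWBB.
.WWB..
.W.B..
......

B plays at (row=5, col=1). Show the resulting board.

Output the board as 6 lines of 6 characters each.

Answer: ......
...WWW
.BWBB.
.BWB..
.B.B..
.B....

Derivation:
Place B at (5,1); scan 8 dirs for brackets.
Dir NW: first cell '.' (not opp) -> no flip
Dir N: opp run (4,1) (3,1) capped by B -> flip
Dir NE: first cell '.' (not opp) -> no flip
Dir W: first cell '.' (not opp) -> no flip
Dir E: first cell '.' (not opp) -> no flip
Dir SW: edge -> no flip
Dir S: edge -> no flip
Dir SE: edge -> no flip
All flips: (3,1) (4,1)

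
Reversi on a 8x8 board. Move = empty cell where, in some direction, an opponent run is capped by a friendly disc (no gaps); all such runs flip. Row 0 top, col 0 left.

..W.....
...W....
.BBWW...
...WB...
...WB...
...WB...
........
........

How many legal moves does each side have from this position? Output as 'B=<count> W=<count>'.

-- B to move --
(0,1): no bracket -> illegal
(0,3): no bracket -> illegal
(0,4): flips 1 -> legal
(1,1): no bracket -> illegal
(1,2): flips 1 -> legal
(1,4): flips 1 -> legal
(1,5): no bracket -> illegal
(2,5): flips 2 -> legal
(3,2): flips 2 -> legal
(3,5): no bracket -> illegal
(4,2): flips 1 -> legal
(5,2): flips 2 -> legal
(6,2): flips 1 -> legal
(6,3): no bracket -> illegal
(6,4): no bracket -> illegal
B mobility = 8
-- W to move --
(1,0): no bracket -> illegal
(1,1): flips 1 -> legal
(1,2): no bracket -> illegal
(2,0): flips 2 -> legal
(2,5): flips 1 -> legal
(3,0): no bracket -> illegal
(3,1): flips 1 -> legal
(3,2): no bracket -> illegal
(3,5): flips 2 -> legal
(4,5): flips 2 -> legal
(5,5): flips 2 -> legal
(6,3): no bracket -> illegal
(6,4): flips 3 -> legal
(6,5): flips 1 -> legal
W mobility = 9

Answer: B=8 W=9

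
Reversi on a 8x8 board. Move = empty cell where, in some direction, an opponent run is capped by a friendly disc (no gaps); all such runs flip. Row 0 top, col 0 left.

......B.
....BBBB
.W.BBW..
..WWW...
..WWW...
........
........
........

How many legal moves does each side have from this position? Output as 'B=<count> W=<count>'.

-- B to move --
(1,0): no bracket -> illegal
(1,1): no bracket -> illegal
(1,2): no bracket -> illegal
(2,0): no bracket -> illegal
(2,2): no bracket -> illegal
(2,6): flips 1 -> legal
(3,0): no bracket -> illegal
(3,1): no bracket -> illegal
(3,5): flips 1 -> legal
(3,6): flips 1 -> legal
(4,1): flips 1 -> legal
(4,5): flips 1 -> legal
(5,1): flips 2 -> legal
(5,2): flips 3 -> legal
(5,3): flips 2 -> legal
(5,4): flips 2 -> legal
(5,5): no bracket -> illegal
B mobility = 9
-- W to move --
(0,3): flips 1 -> legal
(0,4): flips 2 -> legal
(0,5): flips 3 -> legal
(0,7): flips 1 -> legal
(1,2): flips 1 -> legal
(1,3): flips 1 -> legal
(2,2): flips 2 -> legal
(2,6): no bracket -> illegal
(2,7): no bracket -> illegal
(3,5): no bracket -> illegal
W mobility = 7

Answer: B=9 W=7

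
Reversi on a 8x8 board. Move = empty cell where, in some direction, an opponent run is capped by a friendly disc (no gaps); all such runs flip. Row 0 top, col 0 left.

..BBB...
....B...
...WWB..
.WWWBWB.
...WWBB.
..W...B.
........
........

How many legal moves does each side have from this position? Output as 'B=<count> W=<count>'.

-- B to move --
(1,2): flips 1 -> legal
(1,3): flips 2 -> legal
(1,5): no bracket -> illegal
(2,0): no bracket -> illegal
(2,1): no bracket -> illegal
(2,2): flips 2 -> legal
(2,6): no bracket -> illegal
(3,0): flips 3 -> legal
(4,0): no bracket -> illegal
(4,1): flips 2 -> legal
(4,2): flips 2 -> legal
(5,1): no bracket -> illegal
(5,3): no bracket -> illegal
(5,4): flips 1 -> legal
(5,5): no bracket -> illegal
(6,1): flips 2 -> legal
(6,2): no bracket -> illegal
(6,3): no bracket -> illegal
B mobility = 8
-- W to move --
(0,1): no bracket -> illegal
(0,5): flips 1 -> legal
(1,1): no bracket -> illegal
(1,2): no bracket -> illegal
(1,3): no bracket -> illegal
(1,5): flips 1 -> legal
(1,6): flips 2 -> legal
(2,6): flips 1 -> legal
(2,7): no bracket -> illegal
(3,7): flips 1 -> legal
(4,7): flips 2 -> legal
(5,4): no bracket -> illegal
(5,5): flips 1 -> legal
(5,7): flips 1 -> legal
(6,5): no bracket -> illegal
(6,6): no bracket -> illegal
(6,7): flips 3 -> legal
W mobility = 9

Answer: B=8 W=9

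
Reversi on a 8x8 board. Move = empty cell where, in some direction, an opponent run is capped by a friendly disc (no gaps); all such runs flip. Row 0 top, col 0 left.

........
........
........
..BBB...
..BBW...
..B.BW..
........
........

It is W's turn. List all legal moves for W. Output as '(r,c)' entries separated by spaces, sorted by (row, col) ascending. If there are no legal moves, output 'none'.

(2,1): no bracket -> illegal
(2,2): flips 1 -> legal
(2,3): no bracket -> illegal
(2,4): flips 1 -> legal
(2,5): no bracket -> illegal
(3,1): no bracket -> illegal
(3,5): no bracket -> illegal
(4,1): flips 2 -> legal
(4,5): no bracket -> illegal
(5,1): no bracket -> illegal
(5,3): flips 1 -> legal
(6,1): no bracket -> illegal
(6,2): no bracket -> illegal
(6,3): no bracket -> illegal
(6,4): flips 1 -> legal
(6,5): no bracket -> illegal

Answer: (2,2) (2,4) (4,1) (5,3) (6,4)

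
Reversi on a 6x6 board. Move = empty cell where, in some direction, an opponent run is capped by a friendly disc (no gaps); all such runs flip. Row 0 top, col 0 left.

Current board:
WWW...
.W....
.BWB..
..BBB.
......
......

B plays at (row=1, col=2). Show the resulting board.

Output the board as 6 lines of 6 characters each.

Place B at (1,2); scan 8 dirs for brackets.
Dir NW: opp run (0,1), next=edge -> no flip
Dir N: opp run (0,2), next=edge -> no flip
Dir NE: first cell '.' (not opp) -> no flip
Dir W: opp run (1,1), next='.' -> no flip
Dir E: first cell '.' (not opp) -> no flip
Dir SW: first cell 'B' (not opp) -> no flip
Dir S: opp run (2,2) capped by B -> flip
Dir SE: first cell 'B' (not opp) -> no flip
All flips: (2,2)

Answer: WWW...
.WB...
.BBB..
..BBB.
......
......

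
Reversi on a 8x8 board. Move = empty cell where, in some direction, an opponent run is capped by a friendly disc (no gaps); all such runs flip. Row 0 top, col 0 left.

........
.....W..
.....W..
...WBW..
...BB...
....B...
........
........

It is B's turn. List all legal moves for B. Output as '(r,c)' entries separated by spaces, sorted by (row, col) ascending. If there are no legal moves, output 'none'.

Answer: (1,6) (2,2) (2,3) (2,6) (3,2) (3,6)

Derivation:
(0,4): no bracket -> illegal
(0,5): no bracket -> illegal
(0,6): no bracket -> illegal
(1,4): no bracket -> illegal
(1,6): flips 1 -> legal
(2,2): flips 1 -> legal
(2,3): flips 1 -> legal
(2,4): no bracket -> illegal
(2,6): flips 1 -> legal
(3,2): flips 1 -> legal
(3,6): flips 1 -> legal
(4,2): no bracket -> illegal
(4,5): no bracket -> illegal
(4,6): no bracket -> illegal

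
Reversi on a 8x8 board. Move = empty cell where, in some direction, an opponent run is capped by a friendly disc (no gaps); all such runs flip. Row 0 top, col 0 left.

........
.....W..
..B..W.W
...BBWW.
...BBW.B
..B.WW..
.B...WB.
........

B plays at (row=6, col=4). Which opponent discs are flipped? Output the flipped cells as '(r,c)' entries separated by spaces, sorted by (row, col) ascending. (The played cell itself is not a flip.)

Dir NW: first cell '.' (not opp) -> no flip
Dir N: opp run (5,4) capped by B -> flip
Dir NE: opp run (5,5), next='.' -> no flip
Dir W: first cell '.' (not opp) -> no flip
Dir E: opp run (6,5) capped by B -> flip
Dir SW: first cell '.' (not opp) -> no flip
Dir S: first cell '.' (not opp) -> no flip
Dir SE: first cell '.' (not opp) -> no flip

Answer: (5,4) (6,5)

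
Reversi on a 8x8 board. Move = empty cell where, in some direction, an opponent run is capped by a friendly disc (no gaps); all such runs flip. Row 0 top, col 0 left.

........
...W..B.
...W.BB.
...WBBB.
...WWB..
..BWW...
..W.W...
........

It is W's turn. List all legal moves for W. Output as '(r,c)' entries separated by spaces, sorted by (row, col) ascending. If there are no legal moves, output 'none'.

Answer: (0,7) (1,7) (2,4) (2,7) (3,7) (4,2) (4,6) (5,1) (5,6) (6,1)

Derivation:
(0,5): no bracket -> illegal
(0,6): no bracket -> illegal
(0,7): flips 3 -> legal
(1,4): no bracket -> illegal
(1,5): no bracket -> illegal
(1,7): flips 2 -> legal
(2,4): flips 1 -> legal
(2,7): flips 2 -> legal
(3,7): flips 3 -> legal
(4,1): no bracket -> illegal
(4,2): flips 1 -> legal
(4,6): flips 1 -> legal
(4,7): no bracket -> illegal
(5,1): flips 1 -> legal
(5,5): no bracket -> illegal
(5,6): flips 2 -> legal
(6,1): flips 1 -> legal
(6,3): no bracket -> illegal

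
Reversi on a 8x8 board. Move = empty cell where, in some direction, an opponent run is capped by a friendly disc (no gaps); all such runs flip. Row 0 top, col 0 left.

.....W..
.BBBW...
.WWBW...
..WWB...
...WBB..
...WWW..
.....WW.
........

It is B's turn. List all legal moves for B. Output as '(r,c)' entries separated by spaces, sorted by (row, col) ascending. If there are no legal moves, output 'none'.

(0,3): no bracket -> illegal
(0,4): flips 2 -> legal
(0,6): no bracket -> illegal
(1,0): no bracket -> illegal
(1,5): flips 1 -> legal
(1,6): no bracket -> illegal
(2,0): flips 2 -> legal
(2,5): flips 1 -> legal
(3,0): flips 1 -> legal
(3,1): flips 4 -> legal
(3,5): flips 1 -> legal
(4,1): flips 1 -> legal
(4,2): flips 3 -> legal
(4,6): no bracket -> illegal
(5,2): flips 1 -> legal
(5,6): no bracket -> illegal
(5,7): no bracket -> illegal
(6,2): flips 1 -> legal
(6,3): flips 4 -> legal
(6,4): flips 1 -> legal
(6,7): no bracket -> illegal
(7,4): no bracket -> illegal
(7,5): flips 2 -> legal
(7,6): no bracket -> illegal
(7,7): flips 2 -> legal

Answer: (0,4) (1,5) (2,0) (2,5) (3,0) (3,1) (3,5) (4,1) (4,2) (5,2) (6,2) (6,3) (6,4) (7,5) (7,7)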